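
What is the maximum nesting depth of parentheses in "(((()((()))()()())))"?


Input: "(((()((()))()()())))"
Tracking depth:
  Position 0 '(': depth becomes 1
  Position 1 '(': depth becomes 2
  Position 2 '(': depth becomes 3
  Position 3 '(': depth becomes 4
  Position 4 ')': depth becomes 3
  Position 5 '(': depth becomes 4
  Position 6 '(': depth becomes 5
  Position 7 '(': depth becomes 6
  Position 8 ')': depth becomes 5
  Position 9 ')': depth becomes 4
  Position 10 ')': depth becomes 3
  Position 11 '(': depth becomes 4
  Position 12 ')': depth becomes 3
  Position 13 '(': depth becomes 4
  Position 14 ')': depth becomes 3
  Position 15 '(': depth becomes 4
  Position 16 ')': depth becomes 3
  Position 17 ')': depth becomes 2
  Position 18 ')': depth becomes 1
  Position 19 ')': depth becomes 0
Maximum depth reached: 6

6


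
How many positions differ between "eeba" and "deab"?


Comparing "eeba" and "deab" position by position:
  Position 0: 'e' vs 'd' => DIFFER
  Position 1: 'e' vs 'e' => same
  Position 2: 'b' vs 'a' => DIFFER
  Position 3: 'a' vs 'b' => DIFFER
Positions that differ: 3

3


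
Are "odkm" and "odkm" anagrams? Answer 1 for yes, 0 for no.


Strings: "odkm", "odkm"
Sorted first:  dkmo
Sorted second: dkmo
Sorted forms match => anagrams

1


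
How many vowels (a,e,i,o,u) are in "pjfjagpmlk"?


Input: pjfjagpmlk
Checking each character:
  'p' at position 0: consonant
  'j' at position 1: consonant
  'f' at position 2: consonant
  'j' at position 3: consonant
  'a' at position 4: vowel (running total: 1)
  'g' at position 5: consonant
  'p' at position 6: consonant
  'm' at position 7: consonant
  'l' at position 8: consonant
  'k' at position 9: consonant
Total vowels: 1

1


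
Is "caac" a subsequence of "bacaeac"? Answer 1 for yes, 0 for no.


Check if "caac" is a subsequence of "bacaeac"
Greedy scan:
  Position 0 ('b'): no match needed
  Position 1 ('a'): no match needed
  Position 2 ('c'): matches sub[0] = 'c'
  Position 3 ('a'): matches sub[1] = 'a'
  Position 4 ('e'): no match needed
  Position 5 ('a'): matches sub[2] = 'a'
  Position 6 ('c'): matches sub[3] = 'c'
All 4 characters matched => is a subsequence

1


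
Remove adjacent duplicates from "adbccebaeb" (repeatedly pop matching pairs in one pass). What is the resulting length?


Input: adbccebaeb
Stack-based adjacent duplicate removal:
  Read 'a': push. Stack: a
  Read 'd': push. Stack: ad
  Read 'b': push. Stack: adb
  Read 'c': push. Stack: adbc
  Read 'c': matches stack top 'c' => pop. Stack: adb
  Read 'e': push. Stack: adbe
  Read 'b': push. Stack: adbeb
  Read 'a': push. Stack: adbeba
  Read 'e': push. Stack: adbebae
  Read 'b': push. Stack: adbebaeb
Final stack: "adbebaeb" (length 8)

8


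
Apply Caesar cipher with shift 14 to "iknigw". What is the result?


Caesar cipher: shift "iknigw" by 14
  'i' (pos 8) + 14 = pos 22 = 'w'
  'k' (pos 10) + 14 = pos 24 = 'y'
  'n' (pos 13) + 14 = pos 1 = 'b'
  'i' (pos 8) + 14 = pos 22 = 'w'
  'g' (pos 6) + 14 = pos 20 = 'u'
  'w' (pos 22) + 14 = pos 10 = 'k'
Result: wybwuk

wybwuk


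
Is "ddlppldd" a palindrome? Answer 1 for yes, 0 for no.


Input: ddlppldd
Reversed: ddlppldd
  Compare pos 0 ('d') with pos 7 ('d'): match
  Compare pos 1 ('d') with pos 6 ('d'): match
  Compare pos 2 ('l') with pos 5 ('l'): match
  Compare pos 3 ('p') with pos 4 ('p'): match
Result: palindrome

1


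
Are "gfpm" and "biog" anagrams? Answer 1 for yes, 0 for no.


Strings: "gfpm", "biog"
Sorted first:  fgmp
Sorted second: bgio
Differ at position 0: 'f' vs 'b' => not anagrams

0


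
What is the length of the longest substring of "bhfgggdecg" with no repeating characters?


Input: "bhfgggdecg"
Sliding window (track last position of each char):
  Position 0 ('b'): window [0,0] length 1 -- new best
  Position 1 ('h'): window [0,1] length 2 -- new best
  Position 2 ('f'): window [0,2] length 3 -- new best
  Position 3 ('g'): window [0,3] length 4 -- new best
  Position 4 ('g'): repeat (last at 3), move window start to 4
  Position 4 ('g'): window [4,4] length 1
  Position 5 ('g'): repeat (last at 4), move window start to 5
  Position 5 ('g'): window [5,5] length 1
  Position 6 ('d'): window [5,6] length 2
  Position 7 ('e'): window [5,7] length 3
  Position 8 ('c'): window [5,8] length 4
  Position 9 ('g'): repeat (last at 5), move window start to 6
  Position 9 ('g'): window [6,9] length 4
Longest substring with no repeats: "bhfg" with length 4

4


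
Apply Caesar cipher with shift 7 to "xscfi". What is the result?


Caesar cipher: shift "xscfi" by 7
  'x' (pos 23) + 7 = pos 4 = 'e'
  's' (pos 18) + 7 = pos 25 = 'z'
  'c' (pos 2) + 7 = pos 9 = 'j'
  'f' (pos 5) + 7 = pos 12 = 'm'
  'i' (pos 8) + 7 = pos 15 = 'p'
Result: ezjmp

ezjmp


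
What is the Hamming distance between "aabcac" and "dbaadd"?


Comparing "aabcac" and "dbaadd" position by position:
  Position 0: 'a' vs 'd' => differ
  Position 1: 'a' vs 'b' => differ
  Position 2: 'b' vs 'a' => differ
  Position 3: 'c' vs 'a' => differ
  Position 4: 'a' vs 'd' => differ
  Position 5: 'c' vs 'd' => differ
Total differences (Hamming distance): 6

6


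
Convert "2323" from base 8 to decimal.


Input: "2323" in base 8
Positional expansion:
  Digit '2' (value 2) x 8^3 = 1024
  Digit '3' (value 3) x 8^2 = 192
  Digit '2' (value 2) x 8^1 = 16
  Digit '3' (value 3) x 8^0 = 3
Sum = 1235

1235


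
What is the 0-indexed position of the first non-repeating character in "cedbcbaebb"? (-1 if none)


Input: cedbcbaebb
Character frequencies:
  'a': 1
  'b': 4
  'c': 2
  'd': 1
  'e': 2
Scanning left to right for freq == 1:
  Position 0 ('c'): freq=2, skip
  Position 1 ('e'): freq=2, skip
  Position 2 ('d'): unique! => answer = 2

2


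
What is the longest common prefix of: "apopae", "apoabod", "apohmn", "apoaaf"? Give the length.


Words: apopae, apoabod, apohmn, apoaaf
  Position 0: all 'a' => match
  Position 1: all 'p' => match
  Position 2: all 'o' => match
  Position 3: ('p', 'a', 'h', 'a') => mismatch, stop
LCP = "apo" (length 3)

3


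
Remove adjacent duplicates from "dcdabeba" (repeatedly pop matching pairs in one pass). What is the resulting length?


Input: dcdabeba
Stack-based adjacent duplicate removal:
  Read 'd': push. Stack: d
  Read 'c': push. Stack: dc
  Read 'd': push. Stack: dcd
  Read 'a': push. Stack: dcda
  Read 'b': push. Stack: dcdab
  Read 'e': push. Stack: dcdabe
  Read 'b': push. Stack: dcdabeb
  Read 'a': push. Stack: dcdabeba
Final stack: "dcdabeba" (length 8)

8


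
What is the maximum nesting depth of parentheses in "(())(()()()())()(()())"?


Input: "(())(()()()())()(()())"
Tracking depth:
  Position 0 '(': depth becomes 1
  Position 1 '(': depth becomes 2
  Position 2 ')': depth becomes 1
  Position 3 ')': depth becomes 0
  Position 4 '(': depth becomes 1
  Position 5 '(': depth becomes 2
  Position 6 ')': depth becomes 1
  Position 7 '(': depth becomes 2
  Position 8 ')': depth becomes 1
  Position 9 '(': depth becomes 2
  Position 10 ')': depth becomes 1
  Position 11 '(': depth becomes 2
  Position 12 ')': depth becomes 1
  Position 13 ')': depth becomes 0
  Position 14 '(': depth becomes 1
  Position 15 ')': depth becomes 0
  Position 16 '(': depth becomes 1
  Position 17 '(': depth becomes 2
  Position 18 ')': depth becomes 1
  Position 19 '(': depth becomes 2
  Position 20 ')': depth becomes 1
  Position 21 ')': depth becomes 0
Maximum depth reached: 2

2


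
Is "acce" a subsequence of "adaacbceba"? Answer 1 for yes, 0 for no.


Check if "acce" is a subsequence of "adaacbceba"
Greedy scan:
  Position 0 ('a'): matches sub[0] = 'a'
  Position 1 ('d'): no match needed
  Position 2 ('a'): no match needed
  Position 3 ('a'): no match needed
  Position 4 ('c'): matches sub[1] = 'c'
  Position 5 ('b'): no match needed
  Position 6 ('c'): matches sub[2] = 'c'
  Position 7 ('e'): matches sub[3] = 'e'
  Position 8 ('b'): no match needed
  Position 9 ('a'): no match needed
All 4 characters matched => is a subsequence

1


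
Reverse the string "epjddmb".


Input: epjddmb
Reading characters right to left:
  Position 6: 'b'
  Position 5: 'm'
  Position 4: 'd'
  Position 3: 'd'
  Position 2: 'j'
  Position 1: 'p'
  Position 0: 'e'
Reversed: bmddjpe

bmddjpe


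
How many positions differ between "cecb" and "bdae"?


Comparing "cecb" and "bdae" position by position:
  Position 0: 'c' vs 'b' => DIFFER
  Position 1: 'e' vs 'd' => DIFFER
  Position 2: 'c' vs 'a' => DIFFER
  Position 3: 'b' vs 'e' => DIFFER
Positions that differ: 4

4


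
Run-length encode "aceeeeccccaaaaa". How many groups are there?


Input: aceeeeccccaaaaa
Scanning for consecutive runs:
  Group 1: 'a' x 1 (positions 0-0)
  Group 2: 'c' x 1 (positions 1-1)
  Group 3: 'e' x 4 (positions 2-5)
  Group 4: 'c' x 4 (positions 6-9)
  Group 5: 'a' x 5 (positions 10-14)
Total groups: 5

5


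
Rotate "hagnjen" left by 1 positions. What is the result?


Input: "hagnjen", rotate left by 1
First 1 characters: "h"
Remaining characters: "agnjen"
Concatenate remaining + first: "agnjen" + "h" = "agnjenh"

agnjenh


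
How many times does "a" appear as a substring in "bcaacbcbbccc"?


Searching for "a" in "bcaacbcbbccc"
Scanning each position:
  Position 0: "b" => no
  Position 1: "c" => no
  Position 2: "a" => MATCH
  Position 3: "a" => MATCH
  Position 4: "c" => no
  Position 5: "b" => no
  Position 6: "c" => no
  Position 7: "b" => no
  Position 8: "b" => no
  Position 9: "c" => no
  Position 10: "c" => no
  Position 11: "c" => no
Total occurrences: 2

2


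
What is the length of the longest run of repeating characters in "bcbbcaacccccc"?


Input: "bcbbcaacccccc"
Scanning for longest run:
  Position 1 ('c'): new char, reset run to 1
  Position 2 ('b'): new char, reset run to 1
  Position 3 ('b'): continues run of 'b', length=2
  Position 4 ('c'): new char, reset run to 1
  Position 5 ('a'): new char, reset run to 1
  Position 6 ('a'): continues run of 'a', length=2
  Position 7 ('c'): new char, reset run to 1
  Position 8 ('c'): continues run of 'c', length=2
  Position 9 ('c'): continues run of 'c', length=3
  Position 10 ('c'): continues run of 'c', length=4
  Position 11 ('c'): continues run of 'c', length=5
  Position 12 ('c'): continues run of 'c', length=6
Longest run: 'c' with length 6

6


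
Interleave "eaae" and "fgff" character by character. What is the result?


Interleaving "eaae" and "fgff":
  Position 0: 'e' from first, 'f' from second => "ef"
  Position 1: 'a' from first, 'g' from second => "ag"
  Position 2: 'a' from first, 'f' from second => "af"
  Position 3: 'e' from first, 'f' from second => "ef"
Result: efagafef

efagafef


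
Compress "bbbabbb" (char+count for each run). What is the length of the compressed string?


Input: bbbabbb
Runs:
  'b' x 3 => "b3"
  'a' x 1 => "a1"
  'b' x 3 => "b3"
Compressed: "b3a1b3"
Compressed length: 6

6


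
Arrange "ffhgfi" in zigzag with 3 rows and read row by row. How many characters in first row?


Zigzag "ffhgfi" into 3 rows:
Placing characters:
  'f' => row 0
  'f' => row 1
  'h' => row 2
  'g' => row 1
  'f' => row 0
  'i' => row 1
Rows:
  Row 0: "ff"
  Row 1: "fgi"
  Row 2: "h"
First row length: 2

2


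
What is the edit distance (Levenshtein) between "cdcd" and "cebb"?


Computing edit distance: "cdcd" -> "cebb"
DP table:
           c    e    b    b
      0    1    2    3    4
  c   1    0    1    2    3
  d   2    1    1    2    3
  c   3    2    2    2    3
  d   4    3    3    3    3
Edit distance = dp[4][4] = 3

3


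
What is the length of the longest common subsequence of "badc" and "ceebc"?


LCS of "badc" and "ceebc"
DP table:
           c    e    e    b    c
      0    0    0    0    0    0
  b   0    0    0    0    1    1
  a   0    0    0    0    1    1
  d   0    0    0    0    1    1
  c   0    1    1    1    1    2
LCS length = dp[4][5] = 2

2


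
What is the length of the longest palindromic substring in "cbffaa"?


Input: "cbffaa"
Checking substrings for palindromes:
  [2:4] "ff" (len 2) => palindrome
  [4:6] "aa" (len 2) => palindrome
Longest palindromic substring: "ff" with length 2

2


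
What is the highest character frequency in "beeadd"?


Input: beeadd
Character counts:
  'a': 1
  'b': 1
  'd': 2
  'e': 2
Maximum frequency: 2

2


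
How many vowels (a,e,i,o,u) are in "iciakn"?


Input: iciakn
Checking each character:
  'i' at position 0: vowel (running total: 1)
  'c' at position 1: consonant
  'i' at position 2: vowel (running total: 2)
  'a' at position 3: vowel (running total: 3)
  'k' at position 4: consonant
  'n' at position 5: consonant
Total vowels: 3

3


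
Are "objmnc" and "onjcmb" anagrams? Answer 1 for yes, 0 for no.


Strings: "objmnc", "onjcmb"
Sorted first:  bcjmno
Sorted second: bcjmno
Sorted forms match => anagrams

1


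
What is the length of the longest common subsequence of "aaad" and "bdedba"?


LCS of "aaad" and "bdedba"
DP table:
           b    d    e    d    b    a
      0    0    0    0    0    0    0
  a   0    0    0    0    0    0    1
  a   0    0    0    0    0    0    1
  a   0    0    0    0    0    0    1
  d   0    0    1    1    1    1    1
LCS length = dp[4][6] = 1

1


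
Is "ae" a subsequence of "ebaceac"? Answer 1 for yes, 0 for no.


Check if "ae" is a subsequence of "ebaceac"
Greedy scan:
  Position 0 ('e'): no match needed
  Position 1 ('b'): no match needed
  Position 2 ('a'): matches sub[0] = 'a'
  Position 3 ('c'): no match needed
  Position 4 ('e'): matches sub[1] = 'e'
  Position 5 ('a'): no match needed
  Position 6 ('c'): no match needed
All 2 characters matched => is a subsequence

1


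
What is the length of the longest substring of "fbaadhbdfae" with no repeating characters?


Input: "fbaadhbdfae"
Sliding window (track last position of each char):
  Position 0 ('f'): window [0,0] length 1 -- new best
  Position 1 ('b'): window [0,1] length 2 -- new best
  Position 2 ('a'): window [0,2] length 3 -- new best
  Position 3 ('a'): repeat (last at 2), move window start to 3
  Position 3 ('a'): window [3,3] length 1
  Position 4 ('d'): window [3,4] length 2
  Position 5 ('h'): window [3,5] length 3
  Position 6 ('b'): window [3,6] length 4 -- new best
  Position 7 ('d'): repeat (last at 4), move window start to 5
  Position 7 ('d'): window [5,7] length 3
  Position 8 ('f'): window [5,8] length 4
  Position 9 ('a'): window [5,9] length 5 -- new best
  Position 10 ('e'): window [5,10] length 6 -- new best
Longest substring with no repeats: "hbdfae" with length 6

6


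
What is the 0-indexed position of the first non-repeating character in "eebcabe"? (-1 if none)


Input: eebcabe
Character frequencies:
  'a': 1
  'b': 2
  'c': 1
  'e': 3
Scanning left to right for freq == 1:
  Position 0 ('e'): freq=3, skip
  Position 1 ('e'): freq=3, skip
  Position 2 ('b'): freq=2, skip
  Position 3 ('c'): unique! => answer = 3

3


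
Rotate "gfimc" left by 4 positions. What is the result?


Input: "gfimc", rotate left by 4
First 4 characters: "gfim"
Remaining characters: "c"
Concatenate remaining + first: "c" + "gfim" = "cgfim"

cgfim


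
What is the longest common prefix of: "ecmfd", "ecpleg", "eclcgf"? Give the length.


Words: ecmfd, ecpleg, eclcgf
  Position 0: all 'e' => match
  Position 1: all 'c' => match
  Position 2: ('m', 'p', 'l') => mismatch, stop
LCP = "ec" (length 2)

2


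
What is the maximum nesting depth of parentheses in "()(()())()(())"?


Input: "()(()())()(())"
Tracking depth:
  Position 0 '(': depth becomes 1
  Position 1 ')': depth becomes 0
  Position 2 '(': depth becomes 1
  Position 3 '(': depth becomes 2
  Position 4 ')': depth becomes 1
  Position 5 '(': depth becomes 2
  Position 6 ')': depth becomes 1
  Position 7 ')': depth becomes 0
  Position 8 '(': depth becomes 1
  Position 9 ')': depth becomes 0
  Position 10 '(': depth becomes 1
  Position 11 '(': depth becomes 2
  Position 12 ')': depth becomes 1
  Position 13 ')': depth becomes 0
Maximum depth reached: 2

2


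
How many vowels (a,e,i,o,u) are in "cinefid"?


Input: cinefid
Checking each character:
  'c' at position 0: consonant
  'i' at position 1: vowel (running total: 1)
  'n' at position 2: consonant
  'e' at position 3: vowel (running total: 2)
  'f' at position 4: consonant
  'i' at position 5: vowel (running total: 3)
  'd' at position 6: consonant
Total vowels: 3

3


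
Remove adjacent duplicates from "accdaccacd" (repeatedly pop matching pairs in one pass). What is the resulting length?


Input: accdaccacd
Stack-based adjacent duplicate removal:
  Read 'a': push. Stack: a
  Read 'c': push. Stack: ac
  Read 'c': matches stack top 'c' => pop. Stack: a
  Read 'd': push. Stack: ad
  Read 'a': push. Stack: ada
  Read 'c': push. Stack: adac
  Read 'c': matches stack top 'c' => pop. Stack: ada
  Read 'a': matches stack top 'a' => pop. Stack: ad
  Read 'c': push. Stack: adc
  Read 'd': push. Stack: adcd
Final stack: "adcd" (length 4)

4


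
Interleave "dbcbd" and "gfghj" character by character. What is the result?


Interleaving "dbcbd" and "gfghj":
  Position 0: 'd' from first, 'g' from second => "dg"
  Position 1: 'b' from first, 'f' from second => "bf"
  Position 2: 'c' from first, 'g' from second => "cg"
  Position 3: 'b' from first, 'h' from second => "bh"
  Position 4: 'd' from first, 'j' from second => "dj"
Result: dgbfcgbhdj

dgbfcgbhdj


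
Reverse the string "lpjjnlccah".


Input: lpjjnlccah
Reading characters right to left:
  Position 9: 'h'
  Position 8: 'a'
  Position 7: 'c'
  Position 6: 'c'
  Position 5: 'l'
  Position 4: 'n'
  Position 3: 'j'
  Position 2: 'j'
  Position 1: 'p'
  Position 0: 'l'
Reversed: hacclnjjpl

hacclnjjpl


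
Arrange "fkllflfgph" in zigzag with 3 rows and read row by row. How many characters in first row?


Zigzag "fkllflfgph" into 3 rows:
Placing characters:
  'f' => row 0
  'k' => row 1
  'l' => row 2
  'l' => row 1
  'f' => row 0
  'l' => row 1
  'f' => row 2
  'g' => row 1
  'p' => row 0
  'h' => row 1
Rows:
  Row 0: "ffp"
  Row 1: "kllgh"
  Row 2: "lf"
First row length: 3

3


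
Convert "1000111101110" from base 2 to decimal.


Input: "1000111101110" in base 2
Positional expansion:
  Digit '1' (value 1) x 2^12 = 4096
  Digit '0' (value 0) x 2^11 = 0
  Digit '0' (value 0) x 2^10 = 0
  Digit '0' (value 0) x 2^9 = 0
  Digit '1' (value 1) x 2^8 = 256
  Digit '1' (value 1) x 2^7 = 128
  Digit '1' (value 1) x 2^6 = 64
  Digit '1' (value 1) x 2^5 = 32
  Digit '0' (value 0) x 2^4 = 0
  Digit '1' (value 1) x 2^3 = 8
  Digit '1' (value 1) x 2^2 = 4
  Digit '1' (value 1) x 2^1 = 2
  Digit '0' (value 0) x 2^0 = 0
Sum = 4590

4590


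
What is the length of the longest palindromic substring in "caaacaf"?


Input: "caaacaf"
Checking substrings for palindromes:
  [0:5] "caaac" (len 5) => palindrome
  [1:4] "aaa" (len 3) => palindrome
  [3:6] "aca" (len 3) => palindrome
  [1:3] "aa" (len 2) => palindrome
  [2:4] "aa" (len 2) => palindrome
Longest palindromic substring: "caaac" with length 5

5


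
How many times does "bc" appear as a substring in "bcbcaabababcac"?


Searching for "bc" in "bcbcaabababcac"
Scanning each position:
  Position 0: "bc" => MATCH
  Position 1: "cb" => no
  Position 2: "bc" => MATCH
  Position 3: "ca" => no
  Position 4: "aa" => no
  Position 5: "ab" => no
  Position 6: "ba" => no
  Position 7: "ab" => no
  Position 8: "ba" => no
  Position 9: "ab" => no
  Position 10: "bc" => MATCH
  Position 11: "ca" => no
  Position 12: "ac" => no
Total occurrences: 3

3


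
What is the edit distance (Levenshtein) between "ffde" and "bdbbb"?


Computing edit distance: "ffde" -> "bdbbb"
DP table:
           b    d    b    b    b
      0    1    2    3    4    5
  f   1    1    2    3    4    5
  f   2    2    2    3    4    5
  d   3    3    2    3    4    5
  e   4    4    3    3    4    5
Edit distance = dp[4][5] = 5

5


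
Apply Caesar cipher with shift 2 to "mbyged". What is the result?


Caesar cipher: shift "mbyged" by 2
  'm' (pos 12) + 2 = pos 14 = 'o'
  'b' (pos 1) + 2 = pos 3 = 'd'
  'y' (pos 24) + 2 = pos 0 = 'a'
  'g' (pos 6) + 2 = pos 8 = 'i'
  'e' (pos 4) + 2 = pos 6 = 'g'
  'd' (pos 3) + 2 = pos 5 = 'f'
Result: odaigf

odaigf


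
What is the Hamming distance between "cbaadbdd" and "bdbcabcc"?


Comparing "cbaadbdd" and "bdbcabcc" position by position:
  Position 0: 'c' vs 'b' => differ
  Position 1: 'b' vs 'd' => differ
  Position 2: 'a' vs 'b' => differ
  Position 3: 'a' vs 'c' => differ
  Position 4: 'd' vs 'a' => differ
  Position 5: 'b' vs 'b' => same
  Position 6: 'd' vs 'c' => differ
  Position 7: 'd' vs 'c' => differ
Total differences (Hamming distance): 7

7


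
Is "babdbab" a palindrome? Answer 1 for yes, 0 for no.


Input: babdbab
Reversed: babdbab
  Compare pos 0 ('b') with pos 6 ('b'): match
  Compare pos 1 ('a') with pos 5 ('a'): match
  Compare pos 2 ('b') with pos 4 ('b'): match
Result: palindrome

1


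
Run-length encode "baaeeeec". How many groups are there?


Input: baaeeeec
Scanning for consecutive runs:
  Group 1: 'b' x 1 (positions 0-0)
  Group 2: 'a' x 2 (positions 1-2)
  Group 3: 'e' x 4 (positions 3-6)
  Group 4: 'c' x 1 (positions 7-7)
Total groups: 4

4


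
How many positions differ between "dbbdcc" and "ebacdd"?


Comparing "dbbdcc" and "ebacdd" position by position:
  Position 0: 'd' vs 'e' => DIFFER
  Position 1: 'b' vs 'b' => same
  Position 2: 'b' vs 'a' => DIFFER
  Position 3: 'd' vs 'c' => DIFFER
  Position 4: 'c' vs 'd' => DIFFER
  Position 5: 'c' vs 'd' => DIFFER
Positions that differ: 5

5


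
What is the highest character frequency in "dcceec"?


Input: dcceec
Character counts:
  'c': 3
  'd': 1
  'e': 2
Maximum frequency: 3

3


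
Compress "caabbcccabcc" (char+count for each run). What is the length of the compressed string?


Input: caabbcccabcc
Runs:
  'c' x 1 => "c1"
  'a' x 2 => "a2"
  'b' x 2 => "b2"
  'c' x 3 => "c3"
  'a' x 1 => "a1"
  'b' x 1 => "b1"
  'c' x 2 => "c2"
Compressed: "c1a2b2c3a1b1c2"
Compressed length: 14

14


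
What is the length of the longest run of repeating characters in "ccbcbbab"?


Input: "ccbcbbab"
Scanning for longest run:
  Position 1 ('c'): continues run of 'c', length=2
  Position 2 ('b'): new char, reset run to 1
  Position 3 ('c'): new char, reset run to 1
  Position 4 ('b'): new char, reset run to 1
  Position 5 ('b'): continues run of 'b', length=2
  Position 6 ('a'): new char, reset run to 1
  Position 7 ('b'): new char, reset run to 1
Longest run: 'c' with length 2

2


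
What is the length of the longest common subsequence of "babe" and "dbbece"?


LCS of "babe" and "dbbece"
DP table:
           d    b    b    e    c    e
      0    0    0    0    0    0    0
  b   0    0    1    1    1    1    1
  a   0    0    1    1    1    1    1
  b   0    0    1    2    2    2    2
  e   0    0    1    2    3    3    3
LCS length = dp[4][6] = 3

3


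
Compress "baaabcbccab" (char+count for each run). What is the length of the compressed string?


Input: baaabcbccab
Runs:
  'b' x 1 => "b1"
  'a' x 3 => "a3"
  'b' x 1 => "b1"
  'c' x 1 => "c1"
  'b' x 1 => "b1"
  'c' x 2 => "c2"
  'a' x 1 => "a1"
  'b' x 1 => "b1"
Compressed: "b1a3b1c1b1c2a1b1"
Compressed length: 16

16


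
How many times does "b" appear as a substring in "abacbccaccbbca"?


Searching for "b" in "abacbccaccbbca"
Scanning each position:
  Position 0: "a" => no
  Position 1: "b" => MATCH
  Position 2: "a" => no
  Position 3: "c" => no
  Position 4: "b" => MATCH
  Position 5: "c" => no
  Position 6: "c" => no
  Position 7: "a" => no
  Position 8: "c" => no
  Position 9: "c" => no
  Position 10: "b" => MATCH
  Position 11: "b" => MATCH
  Position 12: "c" => no
  Position 13: "a" => no
Total occurrences: 4

4


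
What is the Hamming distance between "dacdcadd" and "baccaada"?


Comparing "dacdcadd" and "baccaada" position by position:
  Position 0: 'd' vs 'b' => differ
  Position 1: 'a' vs 'a' => same
  Position 2: 'c' vs 'c' => same
  Position 3: 'd' vs 'c' => differ
  Position 4: 'c' vs 'a' => differ
  Position 5: 'a' vs 'a' => same
  Position 6: 'd' vs 'd' => same
  Position 7: 'd' vs 'a' => differ
Total differences (Hamming distance): 4

4


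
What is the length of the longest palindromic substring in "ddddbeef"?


Input: "ddddbeef"
Checking substrings for palindromes:
  [0:4] "dddd" (len 4) => palindrome
  [0:3] "ddd" (len 3) => palindrome
  [1:4] "ddd" (len 3) => palindrome
  [0:2] "dd" (len 2) => palindrome
  [1:3] "dd" (len 2) => palindrome
  [2:4] "dd" (len 2) => palindrome
Longest palindromic substring: "dddd" with length 4

4


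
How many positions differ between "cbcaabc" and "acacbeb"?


Comparing "cbcaabc" and "acacbeb" position by position:
  Position 0: 'c' vs 'a' => DIFFER
  Position 1: 'b' vs 'c' => DIFFER
  Position 2: 'c' vs 'a' => DIFFER
  Position 3: 'a' vs 'c' => DIFFER
  Position 4: 'a' vs 'b' => DIFFER
  Position 5: 'b' vs 'e' => DIFFER
  Position 6: 'c' vs 'b' => DIFFER
Positions that differ: 7

7


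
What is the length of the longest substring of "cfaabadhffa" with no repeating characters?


Input: "cfaabadhffa"
Sliding window (track last position of each char):
  Position 0 ('c'): window [0,0] length 1 -- new best
  Position 1 ('f'): window [0,1] length 2 -- new best
  Position 2 ('a'): window [0,2] length 3 -- new best
  Position 3 ('a'): repeat (last at 2), move window start to 3
  Position 3 ('a'): window [3,3] length 1
  Position 4 ('b'): window [3,4] length 2
  Position 5 ('a'): repeat (last at 3), move window start to 4
  Position 5 ('a'): window [4,5] length 2
  Position 6 ('d'): window [4,6] length 3
  Position 7 ('h'): window [4,7] length 4 -- new best
  Position 8 ('f'): window [4,8] length 5 -- new best
  Position 9 ('f'): repeat (last at 8), move window start to 9
  Position 9 ('f'): window [9,9] length 1
  Position 10 ('a'): window [9,10] length 2
Longest substring with no repeats: "badhf" with length 5

5


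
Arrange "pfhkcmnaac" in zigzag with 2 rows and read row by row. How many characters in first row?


Zigzag "pfhkcmnaac" into 2 rows:
Placing characters:
  'p' => row 0
  'f' => row 1
  'h' => row 0
  'k' => row 1
  'c' => row 0
  'm' => row 1
  'n' => row 0
  'a' => row 1
  'a' => row 0
  'c' => row 1
Rows:
  Row 0: "phcna"
  Row 1: "fkmac"
First row length: 5

5


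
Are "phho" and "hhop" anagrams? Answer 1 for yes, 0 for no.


Strings: "phho", "hhop"
Sorted first:  hhop
Sorted second: hhop
Sorted forms match => anagrams

1


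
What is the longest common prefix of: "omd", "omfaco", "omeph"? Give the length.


Words: omd, omfaco, omeph
  Position 0: all 'o' => match
  Position 1: all 'm' => match
  Position 2: ('d', 'f', 'e') => mismatch, stop
LCP = "om" (length 2)

2


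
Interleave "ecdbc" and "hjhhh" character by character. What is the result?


Interleaving "ecdbc" and "hjhhh":
  Position 0: 'e' from first, 'h' from second => "eh"
  Position 1: 'c' from first, 'j' from second => "cj"
  Position 2: 'd' from first, 'h' from second => "dh"
  Position 3: 'b' from first, 'h' from second => "bh"
  Position 4: 'c' from first, 'h' from second => "ch"
Result: ehcjdhbhch

ehcjdhbhch


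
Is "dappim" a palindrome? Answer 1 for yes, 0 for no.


Input: dappim
Reversed: mippad
  Compare pos 0 ('d') with pos 5 ('m'): MISMATCH
  Compare pos 1 ('a') with pos 4 ('i'): MISMATCH
  Compare pos 2 ('p') with pos 3 ('p'): match
Result: not a palindrome

0


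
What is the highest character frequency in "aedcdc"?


Input: aedcdc
Character counts:
  'a': 1
  'c': 2
  'd': 2
  'e': 1
Maximum frequency: 2

2


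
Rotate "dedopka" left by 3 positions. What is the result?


Input: "dedopka", rotate left by 3
First 3 characters: "ded"
Remaining characters: "opka"
Concatenate remaining + first: "opka" + "ded" = "opkaded"

opkaded


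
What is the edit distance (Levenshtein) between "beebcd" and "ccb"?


Computing edit distance: "beebcd" -> "ccb"
DP table:
           c    c    b
      0    1    2    3
  b   1    1    2    2
  e   2    2    2    3
  e   3    3    3    3
  b   4    4    4    3
  c   5    4    4    4
  d   6    5    5    5
Edit distance = dp[6][3] = 5

5


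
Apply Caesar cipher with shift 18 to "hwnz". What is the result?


Caesar cipher: shift "hwnz" by 18
  'h' (pos 7) + 18 = pos 25 = 'z'
  'w' (pos 22) + 18 = pos 14 = 'o'
  'n' (pos 13) + 18 = pos 5 = 'f'
  'z' (pos 25) + 18 = pos 17 = 'r'
Result: zofr

zofr


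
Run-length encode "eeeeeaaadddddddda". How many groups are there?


Input: eeeeeaaadddddddda
Scanning for consecutive runs:
  Group 1: 'e' x 5 (positions 0-4)
  Group 2: 'a' x 3 (positions 5-7)
  Group 3: 'd' x 8 (positions 8-15)
  Group 4: 'a' x 1 (positions 16-16)
Total groups: 4

4


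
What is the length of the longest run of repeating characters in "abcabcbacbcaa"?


Input: "abcabcbacbcaa"
Scanning for longest run:
  Position 1 ('b'): new char, reset run to 1
  Position 2 ('c'): new char, reset run to 1
  Position 3 ('a'): new char, reset run to 1
  Position 4 ('b'): new char, reset run to 1
  Position 5 ('c'): new char, reset run to 1
  Position 6 ('b'): new char, reset run to 1
  Position 7 ('a'): new char, reset run to 1
  Position 8 ('c'): new char, reset run to 1
  Position 9 ('b'): new char, reset run to 1
  Position 10 ('c'): new char, reset run to 1
  Position 11 ('a'): new char, reset run to 1
  Position 12 ('a'): continues run of 'a', length=2
Longest run: 'a' with length 2

2


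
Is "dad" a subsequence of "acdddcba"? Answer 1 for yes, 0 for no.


Check if "dad" is a subsequence of "acdddcba"
Greedy scan:
  Position 0 ('a'): no match needed
  Position 1 ('c'): no match needed
  Position 2 ('d'): matches sub[0] = 'd'
  Position 3 ('d'): no match needed
  Position 4 ('d'): no match needed
  Position 5 ('c'): no match needed
  Position 6 ('b'): no match needed
  Position 7 ('a'): matches sub[1] = 'a'
Only matched 2/3 characters => not a subsequence

0


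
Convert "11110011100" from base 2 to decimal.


Input: "11110011100" in base 2
Positional expansion:
  Digit '1' (value 1) x 2^10 = 1024
  Digit '1' (value 1) x 2^9 = 512
  Digit '1' (value 1) x 2^8 = 256
  Digit '1' (value 1) x 2^7 = 128
  Digit '0' (value 0) x 2^6 = 0
  Digit '0' (value 0) x 2^5 = 0
  Digit '1' (value 1) x 2^4 = 16
  Digit '1' (value 1) x 2^3 = 8
  Digit '1' (value 1) x 2^2 = 4
  Digit '0' (value 0) x 2^1 = 0
  Digit '0' (value 0) x 2^0 = 0
Sum = 1948

1948


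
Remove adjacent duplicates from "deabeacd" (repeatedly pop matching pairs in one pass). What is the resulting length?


Input: deabeacd
Stack-based adjacent duplicate removal:
  Read 'd': push. Stack: d
  Read 'e': push. Stack: de
  Read 'a': push. Stack: dea
  Read 'b': push. Stack: deab
  Read 'e': push. Stack: deabe
  Read 'a': push. Stack: deabea
  Read 'c': push. Stack: deabeac
  Read 'd': push. Stack: deabeacd
Final stack: "deabeacd" (length 8)

8


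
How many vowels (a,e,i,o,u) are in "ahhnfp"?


Input: ahhnfp
Checking each character:
  'a' at position 0: vowel (running total: 1)
  'h' at position 1: consonant
  'h' at position 2: consonant
  'n' at position 3: consonant
  'f' at position 4: consonant
  'p' at position 5: consonant
Total vowels: 1

1


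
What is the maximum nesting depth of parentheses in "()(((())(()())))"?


Input: "()(((())(()())))"
Tracking depth:
  Position 0 '(': depth becomes 1
  Position 1 ')': depth becomes 0
  Position 2 '(': depth becomes 1
  Position 3 '(': depth becomes 2
  Position 4 '(': depth becomes 3
  Position 5 '(': depth becomes 4
  Position 6 ')': depth becomes 3
  Position 7 ')': depth becomes 2
  Position 8 '(': depth becomes 3
  Position 9 '(': depth becomes 4
  Position 10 ')': depth becomes 3
  Position 11 '(': depth becomes 4
  Position 12 ')': depth becomes 3
  Position 13 ')': depth becomes 2
  Position 14 ')': depth becomes 1
  Position 15 ')': depth becomes 0
Maximum depth reached: 4

4


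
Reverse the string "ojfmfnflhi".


Input: ojfmfnflhi
Reading characters right to left:
  Position 9: 'i'
  Position 8: 'h'
  Position 7: 'l'
  Position 6: 'f'
  Position 5: 'n'
  Position 4: 'f'
  Position 3: 'm'
  Position 2: 'f'
  Position 1: 'j'
  Position 0: 'o'
Reversed: ihlfnfmfjo

ihlfnfmfjo


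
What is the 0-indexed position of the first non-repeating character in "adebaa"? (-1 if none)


Input: adebaa
Character frequencies:
  'a': 3
  'b': 1
  'd': 1
  'e': 1
Scanning left to right for freq == 1:
  Position 0 ('a'): freq=3, skip
  Position 1 ('d'): unique! => answer = 1

1


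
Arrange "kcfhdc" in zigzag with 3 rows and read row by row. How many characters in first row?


Zigzag "kcfhdc" into 3 rows:
Placing characters:
  'k' => row 0
  'c' => row 1
  'f' => row 2
  'h' => row 1
  'd' => row 0
  'c' => row 1
Rows:
  Row 0: "kd"
  Row 1: "chc"
  Row 2: "f"
First row length: 2

2


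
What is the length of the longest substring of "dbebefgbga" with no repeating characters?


Input: "dbebefgbga"
Sliding window (track last position of each char):
  Position 0 ('d'): window [0,0] length 1 -- new best
  Position 1 ('b'): window [0,1] length 2 -- new best
  Position 2 ('e'): window [0,2] length 3 -- new best
  Position 3 ('b'): repeat (last at 1), move window start to 2
  Position 3 ('b'): window [2,3] length 2
  Position 4 ('e'): repeat (last at 2), move window start to 3
  Position 4 ('e'): window [3,4] length 2
  Position 5 ('f'): window [3,5] length 3
  Position 6 ('g'): window [3,6] length 4 -- new best
  Position 7 ('b'): repeat (last at 3), move window start to 4
  Position 7 ('b'): window [4,7] length 4
  Position 8 ('g'): repeat (last at 6), move window start to 7
  Position 8 ('g'): window [7,8] length 2
  Position 9 ('a'): window [7,9] length 3
Longest substring with no repeats: "befg" with length 4

4


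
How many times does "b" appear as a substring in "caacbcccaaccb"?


Searching for "b" in "caacbcccaaccb"
Scanning each position:
  Position 0: "c" => no
  Position 1: "a" => no
  Position 2: "a" => no
  Position 3: "c" => no
  Position 4: "b" => MATCH
  Position 5: "c" => no
  Position 6: "c" => no
  Position 7: "c" => no
  Position 8: "a" => no
  Position 9: "a" => no
  Position 10: "c" => no
  Position 11: "c" => no
  Position 12: "b" => MATCH
Total occurrences: 2

2


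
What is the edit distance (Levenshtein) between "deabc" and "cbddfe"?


Computing edit distance: "deabc" -> "cbddfe"
DP table:
           c    b    d    d    f    e
      0    1    2    3    4    5    6
  d   1    1    2    2    3    4    5
  e   2    2    2    3    3    4    4
  a   3    3    3    3    4    4    5
  b   4    4    3    4    4    5    5
  c   5    4    4    4    5    5    6
Edit distance = dp[5][6] = 6

6


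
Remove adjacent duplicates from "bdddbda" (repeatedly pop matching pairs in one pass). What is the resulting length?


Input: bdddbda
Stack-based adjacent duplicate removal:
  Read 'b': push. Stack: b
  Read 'd': push. Stack: bd
  Read 'd': matches stack top 'd' => pop. Stack: b
  Read 'd': push. Stack: bd
  Read 'b': push. Stack: bdb
  Read 'd': push. Stack: bdbd
  Read 'a': push. Stack: bdbda
Final stack: "bdbda" (length 5)

5


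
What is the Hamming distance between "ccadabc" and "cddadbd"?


Comparing "ccadabc" and "cddadbd" position by position:
  Position 0: 'c' vs 'c' => same
  Position 1: 'c' vs 'd' => differ
  Position 2: 'a' vs 'd' => differ
  Position 3: 'd' vs 'a' => differ
  Position 4: 'a' vs 'd' => differ
  Position 5: 'b' vs 'b' => same
  Position 6: 'c' vs 'd' => differ
Total differences (Hamming distance): 5

5


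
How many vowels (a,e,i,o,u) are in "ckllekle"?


Input: ckllekle
Checking each character:
  'c' at position 0: consonant
  'k' at position 1: consonant
  'l' at position 2: consonant
  'l' at position 3: consonant
  'e' at position 4: vowel (running total: 1)
  'k' at position 5: consonant
  'l' at position 6: consonant
  'e' at position 7: vowel (running total: 2)
Total vowels: 2

2


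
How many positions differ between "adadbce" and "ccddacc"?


Comparing "adadbce" and "ccddacc" position by position:
  Position 0: 'a' vs 'c' => DIFFER
  Position 1: 'd' vs 'c' => DIFFER
  Position 2: 'a' vs 'd' => DIFFER
  Position 3: 'd' vs 'd' => same
  Position 4: 'b' vs 'a' => DIFFER
  Position 5: 'c' vs 'c' => same
  Position 6: 'e' vs 'c' => DIFFER
Positions that differ: 5

5


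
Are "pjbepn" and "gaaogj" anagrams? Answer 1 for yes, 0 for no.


Strings: "pjbepn", "gaaogj"
Sorted first:  bejnpp
Sorted second: aaggjo
Differ at position 0: 'b' vs 'a' => not anagrams

0


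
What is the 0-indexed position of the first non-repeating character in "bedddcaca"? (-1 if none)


Input: bedddcaca
Character frequencies:
  'a': 2
  'b': 1
  'c': 2
  'd': 3
  'e': 1
Scanning left to right for freq == 1:
  Position 0 ('b'): unique! => answer = 0

0


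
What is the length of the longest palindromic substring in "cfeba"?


Input: "cfeba"
Checking substrings for palindromes:
  No multi-char palindromic substrings found
Longest palindromic substring: "c" with length 1

1


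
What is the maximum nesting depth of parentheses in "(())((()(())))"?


Input: "(())((()(())))"
Tracking depth:
  Position 0 '(': depth becomes 1
  Position 1 '(': depth becomes 2
  Position 2 ')': depth becomes 1
  Position 3 ')': depth becomes 0
  Position 4 '(': depth becomes 1
  Position 5 '(': depth becomes 2
  Position 6 '(': depth becomes 3
  Position 7 ')': depth becomes 2
  Position 8 '(': depth becomes 3
  Position 9 '(': depth becomes 4
  Position 10 ')': depth becomes 3
  Position 11 ')': depth becomes 2
  Position 12 ')': depth becomes 1
  Position 13 ')': depth becomes 0
Maximum depth reached: 4

4


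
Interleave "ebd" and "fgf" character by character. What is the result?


Interleaving "ebd" and "fgf":
  Position 0: 'e' from first, 'f' from second => "ef"
  Position 1: 'b' from first, 'g' from second => "bg"
  Position 2: 'd' from first, 'f' from second => "df"
Result: efbgdf

efbgdf


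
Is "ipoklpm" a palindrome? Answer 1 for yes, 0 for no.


Input: ipoklpm
Reversed: mplkopi
  Compare pos 0 ('i') with pos 6 ('m'): MISMATCH
  Compare pos 1 ('p') with pos 5 ('p'): match
  Compare pos 2 ('o') with pos 4 ('l'): MISMATCH
Result: not a palindrome

0


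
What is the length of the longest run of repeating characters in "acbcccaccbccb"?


Input: "acbcccaccbccb"
Scanning for longest run:
  Position 1 ('c'): new char, reset run to 1
  Position 2 ('b'): new char, reset run to 1
  Position 3 ('c'): new char, reset run to 1
  Position 4 ('c'): continues run of 'c', length=2
  Position 5 ('c'): continues run of 'c', length=3
  Position 6 ('a'): new char, reset run to 1
  Position 7 ('c'): new char, reset run to 1
  Position 8 ('c'): continues run of 'c', length=2
  Position 9 ('b'): new char, reset run to 1
  Position 10 ('c'): new char, reset run to 1
  Position 11 ('c'): continues run of 'c', length=2
  Position 12 ('b'): new char, reset run to 1
Longest run: 'c' with length 3

3


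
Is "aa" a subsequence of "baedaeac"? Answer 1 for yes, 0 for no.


Check if "aa" is a subsequence of "baedaeac"
Greedy scan:
  Position 0 ('b'): no match needed
  Position 1 ('a'): matches sub[0] = 'a'
  Position 2 ('e'): no match needed
  Position 3 ('d'): no match needed
  Position 4 ('a'): matches sub[1] = 'a'
  Position 5 ('e'): no match needed
  Position 6 ('a'): no match needed
  Position 7 ('c'): no match needed
All 2 characters matched => is a subsequence

1


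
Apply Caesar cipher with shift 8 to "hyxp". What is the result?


Caesar cipher: shift "hyxp" by 8
  'h' (pos 7) + 8 = pos 15 = 'p'
  'y' (pos 24) + 8 = pos 6 = 'g'
  'x' (pos 23) + 8 = pos 5 = 'f'
  'p' (pos 15) + 8 = pos 23 = 'x'
Result: pgfx

pgfx


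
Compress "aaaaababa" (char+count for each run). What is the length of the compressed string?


Input: aaaaababa
Runs:
  'a' x 5 => "a5"
  'b' x 1 => "b1"
  'a' x 1 => "a1"
  'b' x 1 => "b1"
  'a' x 1 => "a1"
Compressed: "a5b1a1b1a1"
Compressed length: 10

10


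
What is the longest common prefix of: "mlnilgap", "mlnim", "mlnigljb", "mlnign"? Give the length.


Words: mlnilgap, mlnim, mlnigljb, mlnign
  Position 0: all 'm' => match
  Position 1: all 'l' => match
  Position 2: all 'n' => match
  Position 3: all 'i' => match
  Position 4: ('l', 'm', 'g', 'g') => mismatch, stop
LCP = "mlni" (length 4)

4
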